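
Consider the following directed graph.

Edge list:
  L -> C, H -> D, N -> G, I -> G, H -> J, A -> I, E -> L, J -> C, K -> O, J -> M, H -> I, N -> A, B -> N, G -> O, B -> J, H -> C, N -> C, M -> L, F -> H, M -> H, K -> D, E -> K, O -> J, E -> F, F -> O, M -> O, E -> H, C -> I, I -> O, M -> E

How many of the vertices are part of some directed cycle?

11

A vertex is on a directed cycle iff it belongs to a strongly connected component of size ≥ 2 (or has a self-loop).
The vertices on cycles are {C, E, F, G, H, I, J, K, L, M, O} — 11 in total.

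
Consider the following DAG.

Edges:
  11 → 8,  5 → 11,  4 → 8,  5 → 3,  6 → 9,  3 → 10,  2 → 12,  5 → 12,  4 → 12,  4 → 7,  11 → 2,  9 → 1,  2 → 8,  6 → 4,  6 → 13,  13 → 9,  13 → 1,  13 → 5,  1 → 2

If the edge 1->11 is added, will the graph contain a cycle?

No

Adding 1→11 creates a cycle iff 11 can already reach 1.
Explore from 11: no path reaches 1. The graph stays acyclic.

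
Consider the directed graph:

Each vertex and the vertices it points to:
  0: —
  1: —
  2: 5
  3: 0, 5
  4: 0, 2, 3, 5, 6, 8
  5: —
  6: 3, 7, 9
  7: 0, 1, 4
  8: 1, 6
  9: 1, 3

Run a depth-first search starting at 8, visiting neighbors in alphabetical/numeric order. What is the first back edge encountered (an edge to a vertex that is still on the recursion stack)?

DFS from 8 (visiting neighbors in alphabetical/numeric order); mark gray on enter, black on exit:
8 gray
  1 gray
  1 black
  6 gray
    3 gray
      0 gray
      0 black
      5 gray
      5 black
    3 black
    7 gray
      7→0: 0 black — skip
      7→1: 1 black — skip
      4 gray
        4→0: 0 black — skip
        2 gray
          2→5: 5 black — skip
        2 black
        4→3: 3 black — skip
        4→5: 5 black — skip
        4→6: 6 is gray → back edge
First back edge: 4 → 6.

4→6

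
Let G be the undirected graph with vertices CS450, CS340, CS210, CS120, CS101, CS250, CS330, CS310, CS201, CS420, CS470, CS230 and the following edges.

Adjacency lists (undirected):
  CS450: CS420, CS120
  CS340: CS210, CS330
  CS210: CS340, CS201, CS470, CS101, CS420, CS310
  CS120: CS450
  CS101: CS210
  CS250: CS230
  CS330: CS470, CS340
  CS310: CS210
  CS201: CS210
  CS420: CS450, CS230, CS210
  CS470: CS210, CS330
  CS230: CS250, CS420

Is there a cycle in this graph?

DFS, tracking each vertex's parent; an edge to a visited non-parent vertex closes a cycle.
Start from CS120:
visit CS120 (parent –)
  visit CS450 (parent CS120)
    visit CS420 (parent CS450)
      CS420–CS450: parent, skip
      visit CS230 (parent CS420)
        visit CS250 (parent CS230)
          CS250–CS230: parent, skip
        CS230–CS420: parent, skip
      visit CS210 (parent CS420)
        visit CS340 (parent CS210)
          CS340–CS210: parent, skip
          visit CS330 (parent CS340)
            visit CS470 (parent CS330)
              CS470–CS210: CS210 visited and ≠ parent → cycle
Cycle: CS210 – CS340 – CS330 – CS470 – CS210.

Yes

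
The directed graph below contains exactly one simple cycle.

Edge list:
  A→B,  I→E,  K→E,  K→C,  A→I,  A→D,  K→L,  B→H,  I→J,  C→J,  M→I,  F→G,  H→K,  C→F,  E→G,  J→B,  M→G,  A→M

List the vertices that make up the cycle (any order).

DFS with gray/black marking from J:
J gray
  B gray
    H gray
      K gray
        C gray
          F gray
            G gray
            G black
          F black
          C→J: J is gray → back edge
Back edge closes the cycle J → B → H → K → C → J; its vertices are {B, C, H, J, K}.

B, C, H, J, K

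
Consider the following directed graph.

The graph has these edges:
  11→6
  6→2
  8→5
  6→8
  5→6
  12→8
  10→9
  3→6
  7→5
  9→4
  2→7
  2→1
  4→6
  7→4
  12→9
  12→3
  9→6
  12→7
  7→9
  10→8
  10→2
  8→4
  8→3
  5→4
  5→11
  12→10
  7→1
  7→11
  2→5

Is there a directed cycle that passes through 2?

2 is on a cycle iff 2 can reach itself via ≥1 edge.
2 → 5 → 6 → 2 — yes.

Yes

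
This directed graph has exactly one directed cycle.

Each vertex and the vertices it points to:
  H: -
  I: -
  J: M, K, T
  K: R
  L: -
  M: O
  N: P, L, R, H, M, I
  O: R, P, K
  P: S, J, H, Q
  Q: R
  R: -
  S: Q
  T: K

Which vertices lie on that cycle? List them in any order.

J, M, O, P

DFS with gray/black marking from P:
P gray
  S gray
    Q gray
      R gray
      R black
    Q black
  S black
  J gray
    M gray
      O gray
        O→R: R black — skip
        O→P: P is gray → back edge
Back edge closes the cycle P → J → M → O → P; its vertices are {J, M, O, P}.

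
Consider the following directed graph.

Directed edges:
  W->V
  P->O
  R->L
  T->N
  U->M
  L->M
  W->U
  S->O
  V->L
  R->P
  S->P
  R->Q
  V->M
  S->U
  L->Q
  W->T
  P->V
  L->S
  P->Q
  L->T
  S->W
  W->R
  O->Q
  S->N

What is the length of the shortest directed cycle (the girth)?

4

For each vertex v, BFS finds the shortest path from v back to v.
The shortest such closed walk is S → P → V → L → S, length 4.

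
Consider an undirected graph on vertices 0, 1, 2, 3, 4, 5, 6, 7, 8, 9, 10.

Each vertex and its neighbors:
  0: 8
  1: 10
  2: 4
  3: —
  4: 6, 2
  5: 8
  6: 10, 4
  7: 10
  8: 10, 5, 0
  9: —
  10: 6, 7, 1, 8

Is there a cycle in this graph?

DFS, tracking each vertex's parent; an edge to a visited non-parent vertex closes a cycle.
Start from 4:
visit 4 (parent –)
  visit 6 (parent 4)
    visit 10 (parent 6)
      10–6: parent, skip
      visit 7 (parent 10)
        7–10: parent, skip
      visit 1 (parent 10)
        1–10: parent, skip
      visit 8 (parent 10)
        8–10: parent, skip
        visit 5 (parent 8)
          5–8: parent, skip
        visit 0 (parent 8)
          0–8: parent, skip
    6–4: parent, skip
  visit 2 (parent 4)
    2–4: parent, skip
visit 3 (parent –)
visit 9 (parent –)
No non-parent visited neighbor found — the graph is a forest.

No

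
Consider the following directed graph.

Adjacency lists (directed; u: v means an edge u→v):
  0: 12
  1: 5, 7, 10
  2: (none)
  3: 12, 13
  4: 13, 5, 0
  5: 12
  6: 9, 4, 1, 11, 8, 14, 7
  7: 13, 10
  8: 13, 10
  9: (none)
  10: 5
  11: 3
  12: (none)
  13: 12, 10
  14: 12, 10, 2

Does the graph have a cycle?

DFS with white/gray/black marking, starting from 5:
5 gray
  12 gray
  12 black
5 black
0 gray
  0→12: 12 black — skip
0 black
1 gray
  1→5: 5 black — skip
  7 gray
    13 gray
      13→12: 12 black — skip
      10 gray
        10→5: 5 black — skip
      10 black
    13 black
    7→10: 10 black — skip
  7 black
  1→10: 10 black — skip
1 black
2 gray
2 black
3 gray
  3→12: 12 black — skip
  3→13: 13 black — skip
3 black
4 gray
  4→13: 13 black — skip
  4→5: 5 black — skip
  4→0: 0 black — skip
4 black
6 gray
  9 gray
  9 black
  6→4: 4 black — skip
  6→1: 1 black — skip
  11 gray
    11→3: 3 black — skip
  11 black
  8 gray
    8→13: 13 black — skip
    8→10: 10 black — skip
  8 black
  14 gray
    14→12: 12 black — skip
    14→10: 10 black — skip
    14→2: 2 black — skip
  14 black
  6→7: 7 black — skip
6 black
Every edge goes to a white or black vertex — no back edge, so the graph is acyclic.

No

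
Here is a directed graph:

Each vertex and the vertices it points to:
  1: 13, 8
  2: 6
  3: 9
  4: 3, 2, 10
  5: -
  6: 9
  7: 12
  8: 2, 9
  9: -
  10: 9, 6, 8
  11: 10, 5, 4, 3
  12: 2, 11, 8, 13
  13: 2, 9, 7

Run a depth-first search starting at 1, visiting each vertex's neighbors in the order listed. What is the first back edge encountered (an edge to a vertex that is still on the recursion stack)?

DFS from 1 (visiting each vertex's neighbors in the order listed); mark gray on enter, black on exit:
1 gray
  13 gray
    2 gray
      6 gray
        9 gray
        9 black
      6 black
    2 black
    13→9: 9 black — skip
    7 gray
      12 gray
        12→2: 2 black — skip
        11 gray
          10 gray
            10→9: 9 black — skip
            10→6: 6 black — skip
            8 gray
              8→2: 2 black — skip
              8→9: 9 black — skip
            8 black
          10 black
          5 gray
          5 black
          4 gray
            3 gray
              3→9: 9 black — skip
            3 black
            4→2: 2 black — skip
            4→10: 10 black — skip
          4 black
          11→3: 3 black — skip
        11 black
        12→8: 8 black — skip
        12→13: 13 is gray → back edge
First back edge: 12 → 13.

12→13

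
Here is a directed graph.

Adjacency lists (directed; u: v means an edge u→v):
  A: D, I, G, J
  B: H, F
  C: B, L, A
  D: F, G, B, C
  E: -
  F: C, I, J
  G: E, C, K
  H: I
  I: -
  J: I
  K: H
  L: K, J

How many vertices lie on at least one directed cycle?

A vertex is on a directed cycle iff it belongs to a strongly connected component of size ≥ 2 (or has a self-loop).
The vertices on cycles are {A, B, C, D, F, G} — 6 in total.

6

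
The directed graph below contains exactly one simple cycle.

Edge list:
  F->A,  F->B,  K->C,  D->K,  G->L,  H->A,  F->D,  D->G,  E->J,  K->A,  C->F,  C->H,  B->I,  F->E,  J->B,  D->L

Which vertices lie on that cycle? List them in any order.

C, D, F, K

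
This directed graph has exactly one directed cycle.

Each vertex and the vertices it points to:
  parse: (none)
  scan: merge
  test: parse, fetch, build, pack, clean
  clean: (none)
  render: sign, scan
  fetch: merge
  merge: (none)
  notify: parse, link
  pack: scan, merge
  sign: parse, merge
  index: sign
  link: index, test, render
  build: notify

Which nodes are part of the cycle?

DFS with gray/black marking from link:
link gray
  index gray
    sign gray
      parse gray
      parse black
      merge gray
      merge black
    sign black
  index black
  test gray
    test→parse: parse black — skip
    fetch gray
      fetch→merge: merge black — skip
    fetch black
    build gray
      notify gray
        notify→parse: parse black — skip
        notify→link: link is gray → back edge
Back edge closes the cycle link → test → build → notify → link; its vertices are {link, test, build, notify}.

link, test, build, notify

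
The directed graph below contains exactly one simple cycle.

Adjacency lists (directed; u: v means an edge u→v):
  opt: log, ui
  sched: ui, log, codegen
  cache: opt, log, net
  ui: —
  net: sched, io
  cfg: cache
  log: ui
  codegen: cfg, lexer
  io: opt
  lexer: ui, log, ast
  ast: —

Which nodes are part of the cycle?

cfg, net, cache, sched, codegen

DFS with gray/black marking from codegen:
codegen gray
  cfg gray
    cache gray
      opt gray
        log gray
          ui gray
          ui black
        log black
        opt→ui: ui black — skip
      opt black
      cache→log: log black — skip
      net gray
        sched gray
          sched→ui: ui black — skip
          sched→log: log black — skip
          sched→codegen: codegen is gray → back edge
Back edge closes the cycle codegen → cfg → cache → net → sched → codegen; its vertices are {cfg, net, cache, sched, codegen}.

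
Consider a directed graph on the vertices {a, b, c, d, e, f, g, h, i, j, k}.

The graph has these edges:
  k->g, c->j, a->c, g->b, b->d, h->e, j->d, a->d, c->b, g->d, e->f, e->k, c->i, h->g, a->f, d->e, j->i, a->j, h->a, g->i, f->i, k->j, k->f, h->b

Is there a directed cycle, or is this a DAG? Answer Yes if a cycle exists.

Yes

DFS with white/gray/black marking, starting from c:
c gray
  j gray
    d gray
      e gray
        k gray
          g gray
            b gray
              b→d: d is gray → back edge
Back edge found, so a cycle exists: d → e → k → g → b → d.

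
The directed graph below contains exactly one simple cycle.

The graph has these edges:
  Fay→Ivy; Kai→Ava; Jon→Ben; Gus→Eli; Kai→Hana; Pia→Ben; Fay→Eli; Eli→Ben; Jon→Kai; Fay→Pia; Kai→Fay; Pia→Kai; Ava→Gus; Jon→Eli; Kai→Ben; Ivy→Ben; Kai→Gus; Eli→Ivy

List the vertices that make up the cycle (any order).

DFS with gray/black marking from Kai:
Kai gray
  Ava gray
    Gus gray
      Eli gray
        Ben gray
        Ben black
        Ivy gray
          Ivy→Ben: Ben black — skip
        Ivy black
      Eli black
    Gus black
  Ava black
  Hana gray
  Hana black
  Kai→Ben: Ben black — skip
  Fay gray
    Pia gray
      Pia→Ben: Ben black — skip
      Pia→Kai: Kai is gray → back edge
Back edge closes the cycle Kai → Fay → Pia → Kai; its vertices are {Fay, Kai, Pia}.

Fay, Kai, Pia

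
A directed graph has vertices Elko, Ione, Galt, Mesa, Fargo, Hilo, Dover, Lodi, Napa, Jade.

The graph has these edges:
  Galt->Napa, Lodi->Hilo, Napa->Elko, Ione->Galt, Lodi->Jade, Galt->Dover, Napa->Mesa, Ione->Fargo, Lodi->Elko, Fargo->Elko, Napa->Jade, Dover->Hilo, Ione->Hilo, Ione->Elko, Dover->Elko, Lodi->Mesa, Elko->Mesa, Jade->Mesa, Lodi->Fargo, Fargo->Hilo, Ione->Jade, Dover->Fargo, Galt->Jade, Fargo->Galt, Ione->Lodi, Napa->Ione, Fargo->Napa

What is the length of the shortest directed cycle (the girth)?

For each vertex v, BFS finds the shortest path from v back to v.
The shortest such closed walk is Fargo → Galt → Dover → Fargo, length 3.

3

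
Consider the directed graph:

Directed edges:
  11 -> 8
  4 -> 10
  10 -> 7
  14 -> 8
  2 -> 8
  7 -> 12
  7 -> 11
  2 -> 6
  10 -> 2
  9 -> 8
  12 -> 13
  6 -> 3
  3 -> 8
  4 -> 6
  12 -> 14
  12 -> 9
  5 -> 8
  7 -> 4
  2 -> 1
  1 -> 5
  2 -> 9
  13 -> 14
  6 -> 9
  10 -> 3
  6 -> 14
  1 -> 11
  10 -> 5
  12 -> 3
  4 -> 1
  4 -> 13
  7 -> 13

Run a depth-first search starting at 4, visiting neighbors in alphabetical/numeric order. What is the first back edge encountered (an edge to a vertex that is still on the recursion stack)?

7->4

DFS from 4 (visiting neighbors in alphabetical/numeric order); mark gray on enter, black on exit:
4 gray
  1 gray
    5 gray
      8 gray
      8 black
    5 black
    11 gray
      11→8: 8 black — skip
    11 black
  1 black
  6 gray
    3 gray
      3→8: 8 black — skip
    3 black
    9 gray
      9→8: 8 black — skip
    9 black
    14 gray
      14→8: 8 black — skip
    14 black
  6 black
  10 gray
    2 gray
      2→1: 1 black — skip
      2→6: 6 black — skip
      2→8: 8 black — skip
      2→9: 9 black — skip
    2 black
    10→3: 3 black — skip
    10→5: 5 black — skip
    7 gray
      7→4: 4 is gray → back edge
First back edge: 7 → 4.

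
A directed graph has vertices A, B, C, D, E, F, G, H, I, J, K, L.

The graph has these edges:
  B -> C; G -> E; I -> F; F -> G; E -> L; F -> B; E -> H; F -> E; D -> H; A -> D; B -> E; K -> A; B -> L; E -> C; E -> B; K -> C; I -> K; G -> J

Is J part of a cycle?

No

J lies on a cycle iff there is a path from J back to itself.
Exploring from J, it never reaches itself; equivalently, its strongly connected component is a singleton.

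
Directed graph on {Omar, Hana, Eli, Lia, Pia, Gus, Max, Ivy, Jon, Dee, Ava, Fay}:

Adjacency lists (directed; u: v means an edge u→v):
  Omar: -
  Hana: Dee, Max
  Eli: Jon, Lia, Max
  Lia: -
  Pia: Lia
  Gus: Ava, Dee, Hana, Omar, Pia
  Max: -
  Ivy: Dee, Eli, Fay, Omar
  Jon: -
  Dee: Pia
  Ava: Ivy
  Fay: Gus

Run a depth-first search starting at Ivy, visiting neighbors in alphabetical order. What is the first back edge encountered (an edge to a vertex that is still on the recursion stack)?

DFS from Ivy (visiting neighbors in alphabetical order); mark gray on enter, black on exit:
Ivy gray
  Dee gray
    Pia gray
      Lia gray
      Lia black
    Pia black
  Dee black
  Eli gray
    Jon gray
    Jon black
    Eli→Lia: Lia black — skip
    Max gray
    Max black
  Eli black
  Fay gray
    Gus gray
      Ava gray
        Ava→Ivy: Ivy is gray → back edge
First back edge: Ava → Ivy.

Ava→Ivy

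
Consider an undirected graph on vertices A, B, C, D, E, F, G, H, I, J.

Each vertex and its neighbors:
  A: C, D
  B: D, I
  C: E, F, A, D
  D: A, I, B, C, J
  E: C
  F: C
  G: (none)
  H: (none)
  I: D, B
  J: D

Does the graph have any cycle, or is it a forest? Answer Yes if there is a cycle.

Yes

DFS, tracking each vertex's parent; an edge to a visited non-parent vertex closes a cycle.
Start from A:
visit A (parent –)
  visit C (parent A)
    visit E (parent C)
      E–C: parent, skip
    visit F (parent C)
      F–C: parent, skip
    C–A: parent, skip
    visit D (parent C)
      D–A: A visited and ≠ parent → cycle
Cycle: A – C – D – A.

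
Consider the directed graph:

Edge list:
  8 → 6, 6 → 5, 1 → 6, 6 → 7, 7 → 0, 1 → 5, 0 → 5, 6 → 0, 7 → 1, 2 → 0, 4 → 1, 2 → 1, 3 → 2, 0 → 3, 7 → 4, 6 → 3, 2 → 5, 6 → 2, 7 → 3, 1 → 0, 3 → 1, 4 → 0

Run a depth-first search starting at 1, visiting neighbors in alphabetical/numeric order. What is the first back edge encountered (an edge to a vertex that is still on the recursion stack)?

DFS from 1 (visiting neighbors in alphabetical/numeric order); mark gray on enter, black on exit:
1 gray
  0 gray
    3 gray
      3→1: 1 is gray → back edge
First back edge: 3 → 1.

3->1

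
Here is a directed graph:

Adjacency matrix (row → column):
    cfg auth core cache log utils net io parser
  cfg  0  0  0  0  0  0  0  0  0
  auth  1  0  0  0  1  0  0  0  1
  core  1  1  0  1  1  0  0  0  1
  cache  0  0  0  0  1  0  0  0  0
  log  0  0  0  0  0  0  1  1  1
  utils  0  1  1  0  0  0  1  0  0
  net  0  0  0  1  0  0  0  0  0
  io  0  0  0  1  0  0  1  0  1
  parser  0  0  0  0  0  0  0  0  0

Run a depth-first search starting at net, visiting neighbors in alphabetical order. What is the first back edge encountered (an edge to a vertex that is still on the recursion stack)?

io→cache

DFS from net (visiting neighbors in alphabetical order); mark gray on enter, black on exit:
net gray
  cache gray
    log gray
      io gray
        io→cache: cache is gray → back edge
First back edge: io → cache.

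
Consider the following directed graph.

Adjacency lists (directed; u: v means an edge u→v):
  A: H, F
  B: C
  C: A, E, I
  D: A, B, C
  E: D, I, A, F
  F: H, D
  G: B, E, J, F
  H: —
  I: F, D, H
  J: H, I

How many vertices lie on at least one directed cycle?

7

A vertex is on a directed cycle iff it belongs to a strongly connected component of size ≥ 2 (or has a self-loop).
The vertices on cycles are {A, B, C, D, E, F, I} — 7 in total.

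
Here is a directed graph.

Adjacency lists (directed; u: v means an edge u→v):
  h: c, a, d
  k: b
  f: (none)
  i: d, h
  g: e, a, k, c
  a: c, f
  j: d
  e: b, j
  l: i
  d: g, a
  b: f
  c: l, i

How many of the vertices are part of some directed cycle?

A vertex is on a directed cycle iff it belongs to a strongly connected component of size ≥ 2 (or has a self-loop).
The vertices on cycles are {a, c, d, e, g, h, i, j, l} — 9 in total.

9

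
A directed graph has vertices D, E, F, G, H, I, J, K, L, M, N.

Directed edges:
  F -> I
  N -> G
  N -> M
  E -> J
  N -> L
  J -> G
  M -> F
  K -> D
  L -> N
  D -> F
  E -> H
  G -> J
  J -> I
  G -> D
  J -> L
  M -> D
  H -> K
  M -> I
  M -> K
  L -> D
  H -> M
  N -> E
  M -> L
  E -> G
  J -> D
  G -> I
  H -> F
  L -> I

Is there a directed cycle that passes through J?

Yes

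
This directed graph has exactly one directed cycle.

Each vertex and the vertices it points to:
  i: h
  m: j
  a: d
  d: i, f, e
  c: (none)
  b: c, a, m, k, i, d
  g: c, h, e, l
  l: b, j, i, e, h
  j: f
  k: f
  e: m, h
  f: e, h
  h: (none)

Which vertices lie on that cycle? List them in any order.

DFS with gray/black marking from m:
m gray
  j gray
    f gray
      e gray
        e→m: m is gray → back edge
Back edge closes the cycle m → j → f → e → m; its vertices are {e, f, j, m}.

e, f, j, m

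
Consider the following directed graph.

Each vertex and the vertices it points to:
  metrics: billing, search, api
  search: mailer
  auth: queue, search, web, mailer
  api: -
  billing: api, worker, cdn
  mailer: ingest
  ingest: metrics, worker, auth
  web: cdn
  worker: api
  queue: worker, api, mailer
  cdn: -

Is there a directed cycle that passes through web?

No

web lies on a cycle iff there is a path from web back to itself.
Exploring from web, it never reaches itself; equivalently, its strongly connected component is a singleton.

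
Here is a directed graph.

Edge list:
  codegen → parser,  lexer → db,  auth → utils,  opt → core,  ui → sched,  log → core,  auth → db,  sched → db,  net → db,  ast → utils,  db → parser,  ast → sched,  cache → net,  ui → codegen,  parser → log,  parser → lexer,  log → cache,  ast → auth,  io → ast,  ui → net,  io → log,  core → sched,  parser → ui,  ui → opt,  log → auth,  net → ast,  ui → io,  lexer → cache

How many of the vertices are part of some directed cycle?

14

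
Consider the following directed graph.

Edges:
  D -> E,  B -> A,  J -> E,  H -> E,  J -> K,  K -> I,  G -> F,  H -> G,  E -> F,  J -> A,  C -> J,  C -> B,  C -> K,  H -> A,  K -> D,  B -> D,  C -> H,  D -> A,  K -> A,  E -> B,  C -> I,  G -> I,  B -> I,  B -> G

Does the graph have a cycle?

DFS with white/gray/black marking, starting from E:
E gray
  F gray
  F black
  B gray
    D gray
      A gray
      A black
      D→E: E is gray → back edge
Back edge found, so a cycle exists: E → B → D → E.

Yes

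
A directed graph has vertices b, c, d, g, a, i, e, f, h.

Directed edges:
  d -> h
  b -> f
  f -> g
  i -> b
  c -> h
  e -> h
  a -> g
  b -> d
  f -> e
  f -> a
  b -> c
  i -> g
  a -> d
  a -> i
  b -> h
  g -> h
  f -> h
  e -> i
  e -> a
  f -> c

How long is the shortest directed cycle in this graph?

4

For each vertex v, BFS finds the shortest path from v back to v.
The shortest such closed walk is e → i → b → f → e, length 4.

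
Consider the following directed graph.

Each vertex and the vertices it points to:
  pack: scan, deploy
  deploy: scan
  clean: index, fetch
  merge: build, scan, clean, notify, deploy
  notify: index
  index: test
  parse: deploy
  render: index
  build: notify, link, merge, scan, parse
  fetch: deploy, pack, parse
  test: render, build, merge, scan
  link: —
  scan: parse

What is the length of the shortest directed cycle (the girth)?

For each vertex v, BFS finds the shortest path from v back to v.
The shortest such closed walk is build → merge → build, length 2.

2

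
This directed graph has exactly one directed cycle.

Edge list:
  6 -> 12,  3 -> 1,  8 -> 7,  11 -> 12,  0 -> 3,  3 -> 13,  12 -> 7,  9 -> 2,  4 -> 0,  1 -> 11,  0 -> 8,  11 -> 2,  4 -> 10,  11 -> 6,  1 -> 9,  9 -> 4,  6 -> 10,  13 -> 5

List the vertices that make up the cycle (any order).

DFS with gray/black marking from 3:
3 gray
  1 gray
    9 gray
      2 gray
      2 black
      4 gray
        0 gray
          0→3: 3 is gray → back edge
Back edge closes the cycle 3 → 1 → 9 → 4 → 0 → 3; its vertices are {0, 1, 3, 4, 9}.

0, 1, 3, 4, 9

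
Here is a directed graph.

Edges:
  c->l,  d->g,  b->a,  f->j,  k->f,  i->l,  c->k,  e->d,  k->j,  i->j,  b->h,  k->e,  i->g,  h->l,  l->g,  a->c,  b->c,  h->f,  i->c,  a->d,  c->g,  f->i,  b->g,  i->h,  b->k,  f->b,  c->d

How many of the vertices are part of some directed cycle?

7

A vertex is on a directed cycle iff it belongs to a strongly connected component of size ≥ 2 (or has a self-loop).
The vertices on cycles are {a, b, c, f, h, i, k} — 7 in total.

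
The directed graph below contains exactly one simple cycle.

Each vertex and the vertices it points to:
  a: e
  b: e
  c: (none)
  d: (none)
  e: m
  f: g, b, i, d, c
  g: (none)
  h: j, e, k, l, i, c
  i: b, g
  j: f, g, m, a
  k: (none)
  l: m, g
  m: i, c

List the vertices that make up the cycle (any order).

DFS with gray/black marking from m:
m gray
  i gray
    b gray
      e gray
        e→m: m is gray → back edge
Back edge closes the cycle m → i → b → e → m; its vertices are {b, e, i, m}.

b, e, i, m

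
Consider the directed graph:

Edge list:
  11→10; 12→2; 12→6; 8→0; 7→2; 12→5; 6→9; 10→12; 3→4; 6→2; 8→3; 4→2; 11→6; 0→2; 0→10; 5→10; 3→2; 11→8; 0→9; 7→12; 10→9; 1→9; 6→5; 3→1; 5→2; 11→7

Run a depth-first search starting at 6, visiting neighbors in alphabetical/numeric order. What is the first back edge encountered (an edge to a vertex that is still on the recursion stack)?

DFS from 6 (visiting neighbors in alphabetical/numeric order); mark gray on enter, black on exit:
6 gray
  2 gray
  2 black
  5 gray
    5→2: 2 black — skip
    10 gray
      9 gray
      9 black
      12 gray
        12→2: 2 black — skip
        12→5: 5 is gray → back edge
First back edge: 12 → 5.

12→5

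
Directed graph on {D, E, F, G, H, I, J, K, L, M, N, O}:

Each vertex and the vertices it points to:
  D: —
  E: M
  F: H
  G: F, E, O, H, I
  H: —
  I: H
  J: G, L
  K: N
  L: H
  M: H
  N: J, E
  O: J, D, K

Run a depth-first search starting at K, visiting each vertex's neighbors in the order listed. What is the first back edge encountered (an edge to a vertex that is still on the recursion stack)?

O->J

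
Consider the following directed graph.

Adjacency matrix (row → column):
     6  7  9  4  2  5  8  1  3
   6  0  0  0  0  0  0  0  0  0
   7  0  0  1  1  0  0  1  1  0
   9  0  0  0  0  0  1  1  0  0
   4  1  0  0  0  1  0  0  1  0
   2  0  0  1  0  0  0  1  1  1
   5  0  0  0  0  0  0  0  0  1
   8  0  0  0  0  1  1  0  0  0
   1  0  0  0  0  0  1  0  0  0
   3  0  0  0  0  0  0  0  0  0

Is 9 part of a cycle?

Yes

9 is on a cycle iff 9 can reach itself via ≥1 edge.
9 → 8 → 2 → 9 — yes.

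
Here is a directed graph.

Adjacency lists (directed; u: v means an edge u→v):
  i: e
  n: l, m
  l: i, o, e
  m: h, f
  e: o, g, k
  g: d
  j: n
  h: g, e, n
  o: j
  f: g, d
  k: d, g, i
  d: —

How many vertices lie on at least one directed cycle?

9

A vertex is on a directed cycle iff it belongs to a strongly connected component of size ≥ 2 (or has a self-loop).
The vertices on cycles are {e, h, i, j, k, l, m, n, o} — 9 in total.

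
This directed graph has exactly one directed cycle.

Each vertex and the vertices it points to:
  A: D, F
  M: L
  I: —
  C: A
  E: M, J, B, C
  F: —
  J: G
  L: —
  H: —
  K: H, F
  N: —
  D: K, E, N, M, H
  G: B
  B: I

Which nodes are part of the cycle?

A, C, D, E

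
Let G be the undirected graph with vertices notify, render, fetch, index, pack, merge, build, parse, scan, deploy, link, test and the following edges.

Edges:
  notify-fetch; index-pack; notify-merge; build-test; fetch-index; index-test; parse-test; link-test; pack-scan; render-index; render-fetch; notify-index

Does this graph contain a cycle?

Yes

DFS, tracking each vertex's parent; an edge to a visited non-parent vertex closes a cycle.
Start from build:
visit build (parent –)
  visit test (parent build)
    visit parse (parent test)
      parse–test: parent, skip
    visit index (parent test)
      visit fetch (parent index)
        visit render (parent fetch)
          render–index: index visited and ≠ parent → cycle
Cycle: index – fetch – render – index.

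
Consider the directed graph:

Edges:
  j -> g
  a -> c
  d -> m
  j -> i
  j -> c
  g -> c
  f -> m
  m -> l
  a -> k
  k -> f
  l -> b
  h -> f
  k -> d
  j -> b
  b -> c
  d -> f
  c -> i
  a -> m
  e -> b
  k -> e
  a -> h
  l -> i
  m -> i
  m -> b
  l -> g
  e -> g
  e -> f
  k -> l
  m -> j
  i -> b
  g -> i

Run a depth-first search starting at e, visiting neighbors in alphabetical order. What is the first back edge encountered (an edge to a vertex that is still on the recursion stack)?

i->b

DFS from e (visiting neighbors in alphabetical order); mark gray on enter, black on exit:
e gray
  b gray
    c gray
      i gray
        i→b: b is gray → back edge
First back edge: i → b.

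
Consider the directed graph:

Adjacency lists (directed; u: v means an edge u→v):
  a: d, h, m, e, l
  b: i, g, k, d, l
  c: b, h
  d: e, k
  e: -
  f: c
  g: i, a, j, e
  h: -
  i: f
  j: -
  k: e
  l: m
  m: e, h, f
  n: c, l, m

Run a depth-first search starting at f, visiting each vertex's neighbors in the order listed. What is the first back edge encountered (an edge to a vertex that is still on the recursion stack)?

DFS from f (visiting each vertex's neighbors in the order listed); mark gray on enter, black on exit:
f gray
  c gray
    b gray
      i gray
        i→f: f is gray → back edge
First back edge: i → f.

i→f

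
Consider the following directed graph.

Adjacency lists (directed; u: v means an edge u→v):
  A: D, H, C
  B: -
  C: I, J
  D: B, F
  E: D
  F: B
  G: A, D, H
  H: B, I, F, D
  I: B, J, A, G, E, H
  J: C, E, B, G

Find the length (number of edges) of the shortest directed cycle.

For each vertex v, BFS finds the shortest path from v back to v.
The shortest such closed walk is C → J → C, length 2.

2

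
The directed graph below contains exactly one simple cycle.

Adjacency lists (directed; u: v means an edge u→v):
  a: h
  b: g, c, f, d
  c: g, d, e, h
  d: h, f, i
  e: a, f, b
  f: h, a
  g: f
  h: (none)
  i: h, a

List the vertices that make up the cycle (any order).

b, c, e

DFS with gray/black marking from c:
c gray
  g gray
    f gray
      h gray
      h black
      a gray
        a→h: h black — skip
      a black
    f black
  g black
  d gray
    d→h: h black — skip
    d→f: f black — skip
    i gray
      i→h: h black — skip
      i→a: a black — skip
    i black
  d black
  e gray
    e→a: a black — skip
    e→f: f black — skip
    b gray
      b→g: g black — skip
      b→c: c is gray → back edge
Back edge closes the cycle c → e → b → c; its vertices are {b, c, e}.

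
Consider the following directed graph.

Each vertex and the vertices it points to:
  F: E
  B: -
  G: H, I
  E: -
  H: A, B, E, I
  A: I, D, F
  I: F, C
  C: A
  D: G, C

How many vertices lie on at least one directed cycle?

A vertex is on a directed cycle iff it belongs to a strongly connected component of size ≥ 2 (or has a self-loop).
The vertices on cycles are {A, C, D, G, H, I} — 6 in total.

6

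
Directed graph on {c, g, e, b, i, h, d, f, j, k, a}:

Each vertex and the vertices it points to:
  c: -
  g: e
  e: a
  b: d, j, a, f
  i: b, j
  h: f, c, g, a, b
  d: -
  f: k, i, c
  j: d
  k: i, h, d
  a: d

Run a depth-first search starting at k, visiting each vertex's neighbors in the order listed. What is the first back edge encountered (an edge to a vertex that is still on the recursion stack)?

f->k

DFS from k (visiting each vertex's neighbors in the order listed); mark gray on enter, black on exit:
k gray
  i gray
    b gray
      d gray
      d black
      j gray
        j→d: d black — skip
      j black
      a gray
        a→d: d black — skip
      a black
      f gray
        f→k: k is gray → back edge
First back edge: f → k.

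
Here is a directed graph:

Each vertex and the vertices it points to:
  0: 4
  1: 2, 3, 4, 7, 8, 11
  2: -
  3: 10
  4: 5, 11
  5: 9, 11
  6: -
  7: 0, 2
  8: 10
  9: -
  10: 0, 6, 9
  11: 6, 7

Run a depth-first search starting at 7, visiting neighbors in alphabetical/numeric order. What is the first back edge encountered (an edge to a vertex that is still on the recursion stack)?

DFS from 7 (visiting neighbors in alphabetical/numeric order); mark gray on enter, black on exit:
7 gray
  0 gray
    4 gray
      5 gray
        9 gray
        9 black
        11 gray
          6 gray
          6 black
          11→7: 7 is gray → back edge
First back edge: 11 → 7.

11->7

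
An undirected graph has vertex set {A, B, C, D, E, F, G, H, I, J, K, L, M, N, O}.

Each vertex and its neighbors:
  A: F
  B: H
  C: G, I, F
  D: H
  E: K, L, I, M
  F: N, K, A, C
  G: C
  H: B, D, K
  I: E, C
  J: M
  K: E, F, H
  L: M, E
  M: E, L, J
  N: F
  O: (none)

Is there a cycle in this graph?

Yes

DFS, tracking each vertex's parent; an edge to a visited non-parent vertex closes a cycle.
Start from F:
visit F (parent –)
  visit N (parent F)
    N–F: parent, skip
  visit K (parent F)
    visit E (parent K)
      E–K: parent, skip
      visit L (parent E)
        visit M (parent L)
          M–E: E visited and ≠ parent → cycle
Cycle: E – L – M – E.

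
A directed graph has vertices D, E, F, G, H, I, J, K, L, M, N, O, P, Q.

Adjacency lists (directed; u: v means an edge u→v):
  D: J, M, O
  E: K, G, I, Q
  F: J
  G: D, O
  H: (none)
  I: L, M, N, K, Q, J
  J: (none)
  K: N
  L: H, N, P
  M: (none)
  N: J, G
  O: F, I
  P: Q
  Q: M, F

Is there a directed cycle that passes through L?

Yes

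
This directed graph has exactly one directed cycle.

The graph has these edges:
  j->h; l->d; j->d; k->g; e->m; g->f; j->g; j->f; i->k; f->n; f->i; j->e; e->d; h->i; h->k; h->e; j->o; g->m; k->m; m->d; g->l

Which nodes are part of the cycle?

f, g, i, k

DFS with gray/black marking from g:
g gray
  m gray
    d gray
    d black
  m black
  f gray
    n gray
    n black
    i gray
      k gray
        k→m: m black — skip
        k→g: g is gray → back edge
Back edge closes the cycle g → f → i → k → g; its vertices are {f, g, i, k}.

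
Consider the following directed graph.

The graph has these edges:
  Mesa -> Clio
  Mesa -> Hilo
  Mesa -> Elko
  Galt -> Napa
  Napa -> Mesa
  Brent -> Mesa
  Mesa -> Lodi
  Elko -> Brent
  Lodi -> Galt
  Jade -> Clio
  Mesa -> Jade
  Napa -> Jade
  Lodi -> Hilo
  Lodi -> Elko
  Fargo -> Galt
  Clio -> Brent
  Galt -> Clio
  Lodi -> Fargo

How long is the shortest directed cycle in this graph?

For each vertex v, BFS finds the shortest path from v back to v.
The shortest such closed walk is Mesa → Clio → Brent → Mesa, length 3.

3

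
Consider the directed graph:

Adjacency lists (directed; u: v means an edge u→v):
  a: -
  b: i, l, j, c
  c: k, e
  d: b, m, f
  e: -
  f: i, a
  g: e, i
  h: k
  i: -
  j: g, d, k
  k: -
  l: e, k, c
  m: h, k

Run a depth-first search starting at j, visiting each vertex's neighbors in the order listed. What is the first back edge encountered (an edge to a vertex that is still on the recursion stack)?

b->j

DFS from j (visiting each vertex's neighbors in the order listed); mark gray on enter, black on exit:
j gray
  g gray
    e gray
    e black
    i gray
    i black
  g black
  d gray
    b gray
      b→i: i black — skip
      l gray
        l→e: e black — skip
        k gray
        k black
        c gray
          c→k: k black — skip
          c→e: e black — skip
        c black
      l black
      b→j: j is gray → back edge
First back edge: b → j.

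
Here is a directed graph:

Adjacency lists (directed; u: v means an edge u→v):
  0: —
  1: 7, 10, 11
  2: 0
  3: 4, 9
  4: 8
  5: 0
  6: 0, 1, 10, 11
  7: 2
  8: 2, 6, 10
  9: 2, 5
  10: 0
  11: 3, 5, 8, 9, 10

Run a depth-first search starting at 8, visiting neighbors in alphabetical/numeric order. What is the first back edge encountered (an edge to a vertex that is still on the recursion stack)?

4->8

DFS from 8 (visiting neighbors in alphabetical/numeric order); mark gray on enter, black on exit:
8 gray
  2 gray
    0 gray
    0 black
  2 black
  6 gray
    6→0: 0 black — skip
    1 gray
      7 gray
        7→2: 2 black — skip
      7 black
      10 gray
        10→0: 0 black — skip
      10 black
      11 gray
        3 gray
          4 gray
            4→8: 8 is gray → back edge
First back edge: 4 → 8.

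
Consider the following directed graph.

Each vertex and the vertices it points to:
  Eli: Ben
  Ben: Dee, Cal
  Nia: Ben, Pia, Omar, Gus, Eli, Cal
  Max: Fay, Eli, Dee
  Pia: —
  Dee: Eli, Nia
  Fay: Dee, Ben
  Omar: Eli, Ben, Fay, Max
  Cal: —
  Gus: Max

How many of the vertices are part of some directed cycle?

A vertex is on a directed cycle iff it belongs to a strongly connected component of size ≥ 2 (or has a self-loop).
The vertices on cycles are {Ben, Dee, Eli, Fay, Gus, Max, Nia, Omar} — 8 in total.

8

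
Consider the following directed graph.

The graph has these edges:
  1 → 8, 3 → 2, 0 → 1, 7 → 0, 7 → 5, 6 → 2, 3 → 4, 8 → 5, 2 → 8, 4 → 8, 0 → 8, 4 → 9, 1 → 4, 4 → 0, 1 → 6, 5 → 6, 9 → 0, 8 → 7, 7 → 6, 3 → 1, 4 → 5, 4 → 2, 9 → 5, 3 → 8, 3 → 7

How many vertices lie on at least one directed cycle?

9

A vertex is on a directed cycle iff it belongs to a strongly connected component of size ≥ 2 (or has a self-loop).
The vertices on cycles are {0, 1, 2, 4, 5, 6, 7, 8, 9} — 9 in total.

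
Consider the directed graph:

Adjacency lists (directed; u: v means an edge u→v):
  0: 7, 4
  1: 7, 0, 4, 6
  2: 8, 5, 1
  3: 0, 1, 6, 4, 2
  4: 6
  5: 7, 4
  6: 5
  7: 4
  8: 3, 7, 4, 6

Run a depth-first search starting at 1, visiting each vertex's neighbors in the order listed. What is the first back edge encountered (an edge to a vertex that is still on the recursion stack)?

5→7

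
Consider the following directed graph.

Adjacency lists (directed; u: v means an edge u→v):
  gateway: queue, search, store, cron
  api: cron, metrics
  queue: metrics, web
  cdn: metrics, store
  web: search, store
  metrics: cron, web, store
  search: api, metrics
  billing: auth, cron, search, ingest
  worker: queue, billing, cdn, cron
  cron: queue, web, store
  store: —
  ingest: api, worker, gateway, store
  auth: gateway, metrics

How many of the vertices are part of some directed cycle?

9

A vertex is on a directed cycle iff it belongs to a strongly connected component of size ≥ 2 (or has a self-loop).
The vertices on cycles are {api, web, cron, queue, ingest, search, worker, billing, metrics} — 9 in total.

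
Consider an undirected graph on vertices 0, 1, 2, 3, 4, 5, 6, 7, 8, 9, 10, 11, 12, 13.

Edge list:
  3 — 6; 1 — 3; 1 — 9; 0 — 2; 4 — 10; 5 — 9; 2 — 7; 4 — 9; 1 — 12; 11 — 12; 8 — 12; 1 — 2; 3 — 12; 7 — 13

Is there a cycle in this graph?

DFS, tracking each vertex's parent; an edge to a visited non-parent vertex closes a cycle.
Start from 0:
visit 0 (parent –)
  visit 2 (parent 0)
    2–0: parent, skip
    visit 7 (parent 2)
      visit 13 (parent 7)
        13–7: parent, skip
      7–2: parent, skip
    visit 1 (parent 2)
      visit 9 (parent 1)
        visit 5 (parent 9)
          5–9: parent, skip
        9–1: parent, skip
        visit 4 (parent 9)
          visit 10 (parent 4)
            10–4: parent, skip
          4–9: parent, skip
      visit 3 (parent 1)
        visit 12 (parent 3)
          visit 8 (parent 12)
            8–12: parent, skip
          12–1: 1 visited and ≠ parent → cycle
Cycle: 1 – 3 – 12 – 1.

Yes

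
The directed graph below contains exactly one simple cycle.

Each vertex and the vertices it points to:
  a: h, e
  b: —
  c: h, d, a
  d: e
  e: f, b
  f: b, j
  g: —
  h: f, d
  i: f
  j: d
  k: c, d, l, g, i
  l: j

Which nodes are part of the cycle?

d, e, f, j

DFS with gray/black marking from e:
e gray
  f gray
    b gray
    b black
    j gray
      d gray
        d→e: e is gray → back edge
Back edge closes the cycle e → f → j → d → e; its vertices are {d, e, f, j}.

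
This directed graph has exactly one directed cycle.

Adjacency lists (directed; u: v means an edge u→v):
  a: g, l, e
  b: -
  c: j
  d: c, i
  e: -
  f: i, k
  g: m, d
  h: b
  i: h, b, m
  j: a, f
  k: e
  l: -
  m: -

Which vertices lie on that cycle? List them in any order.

DFS with gray/black marking from c:
c gray
  j gray
    a gray
      g gray
        m gray
        m black
        d gray
          d→c: c is gray → back edge
Back edge closes the cycle c → j → a → g → d → c; its vertices are {a, c, d, g, j}.

a, c, d, g, j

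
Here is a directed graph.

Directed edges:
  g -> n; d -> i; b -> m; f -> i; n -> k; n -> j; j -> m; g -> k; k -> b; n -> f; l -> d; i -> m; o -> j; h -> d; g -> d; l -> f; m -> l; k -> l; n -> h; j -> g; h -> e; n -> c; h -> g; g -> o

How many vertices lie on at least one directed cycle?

A vertex is on a directed cycle iff it belongs to a strongly connected component of size ≥ 2 (or has a self-loop).
The vertices on cycles are {d, f, g, h, i, j, l, m, n, o} — 10 in total.

10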